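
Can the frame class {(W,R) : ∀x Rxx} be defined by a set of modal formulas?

Yes, by □p → p

The condition is reflexivity. A defining modal formula is □p → p.
Suppose □p→p is valid. At any x set V(p)={w : Rxw}. Then □p holds at x, so p holds at x, i.e. Rxx.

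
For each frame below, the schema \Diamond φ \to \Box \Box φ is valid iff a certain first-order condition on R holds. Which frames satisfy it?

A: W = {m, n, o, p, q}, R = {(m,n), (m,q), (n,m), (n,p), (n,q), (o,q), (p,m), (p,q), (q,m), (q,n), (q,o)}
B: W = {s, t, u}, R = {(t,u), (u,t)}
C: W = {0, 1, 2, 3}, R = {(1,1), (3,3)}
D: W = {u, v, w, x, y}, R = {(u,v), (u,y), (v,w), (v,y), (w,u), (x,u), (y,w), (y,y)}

This is the axiom for a generalized confluence (Geach) condition; its first-order frame correspondent is \forall x \forall y \forall z ((xRy \wedge x R^2 z) \to \exists w (y = w \wedge z = w)).
A: fails — mRn, mR²m but n ≠ m.
B: fails — tRu, tR²t but u ≠ t.
C: condition met.
D: fails — uRv, uR²w but v ≠ w.
Valid on: C.

C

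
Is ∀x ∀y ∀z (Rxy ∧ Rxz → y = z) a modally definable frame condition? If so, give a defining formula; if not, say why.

The condition is partial functionality. A defining modal formula is ◇p → □p.

Definable; ◇p → □p defines it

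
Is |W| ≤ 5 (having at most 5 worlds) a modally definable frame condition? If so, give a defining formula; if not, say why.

No — not modally definable

If a class were modally definable it would be closed under disjoint unions (Goldblatt–Thomason).
Any modal formula valid on each of 6 disjoint one-world frames is valid on their disjoint union (validity is preserved under disjoint unions). Each one-world frame has |W|=1≤5, but the union has |W|=6.
So the class is not modally definable.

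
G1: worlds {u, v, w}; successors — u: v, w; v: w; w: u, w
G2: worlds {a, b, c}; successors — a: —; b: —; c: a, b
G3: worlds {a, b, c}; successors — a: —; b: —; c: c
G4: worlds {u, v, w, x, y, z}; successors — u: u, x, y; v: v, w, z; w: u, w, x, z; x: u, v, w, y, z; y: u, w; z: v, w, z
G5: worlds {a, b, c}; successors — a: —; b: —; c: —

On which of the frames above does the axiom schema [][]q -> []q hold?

The schema corresponds to density: forall x forall y (Rxy -> exists z (Rxz & Rzy)).
G1: fails — Ruv but no z with Ruz and Rzv.
G2: fails — Rca but no z with Rcz and Rza.
G3: satisfies the condition.
G4: satisfies the condition.
G5: satisfies the condition.

G3, G4, G5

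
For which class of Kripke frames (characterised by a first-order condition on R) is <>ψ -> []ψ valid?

Partial functionality

Suppose ◇ψ→□ψ is valid. Take Rxy, Rxz and set V(ψ)={y}. Then ◇ψ at x, so □ψ at x, so ψ at z, i.e. z=y.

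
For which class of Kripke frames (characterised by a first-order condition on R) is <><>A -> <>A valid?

transitivity

This is frame-equivalent to □A → □□A (substitute ¬A for A and contrapose).
Suppose □A→□□A is valid. Take Rxy, Ryz and set V(A)={w : Rxw}. Then □A at x, so □□A at x, so □A at y, so A at z, i.e. Rxz.
Conversely, any frame satisfying forall x forall y forall z (Rxy & Ryz -> Rxz) validates the schema.
So the correspondent is transitivity.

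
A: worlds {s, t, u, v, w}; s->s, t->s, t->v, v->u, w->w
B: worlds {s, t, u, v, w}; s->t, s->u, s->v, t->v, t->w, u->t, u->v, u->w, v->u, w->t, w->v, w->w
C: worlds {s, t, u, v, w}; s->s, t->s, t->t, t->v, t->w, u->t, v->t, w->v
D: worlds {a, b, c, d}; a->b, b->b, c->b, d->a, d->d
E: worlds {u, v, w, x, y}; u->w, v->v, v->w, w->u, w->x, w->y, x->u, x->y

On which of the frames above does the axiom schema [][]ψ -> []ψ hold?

This is the axiom for density; its first-order frame correspondent is forall x forall y (Rxy -> exists z (Rxz & Rzy)).
A: fails — Rtv but no z with Rtz and Rzv.
B: fails — Rvu but no z with Rvz and Rzu.
C: fails — Rwv but no z with Rwz and Rzv.
D: condition met.
E: fails — Ruw but no z with Ruz and Rzw.
Valid on: D.

D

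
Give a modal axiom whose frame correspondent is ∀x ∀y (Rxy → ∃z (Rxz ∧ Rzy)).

This is density; the standard corresponding axiom is C4: □□q → □q.
Suppose □□q→□q is valid. Take Rxy and set V(q)={w : xR²w}. Then □□q at x, so □q at x, so q at y, i.e. ∃z(Rxz∧Rzy).

□□q → □q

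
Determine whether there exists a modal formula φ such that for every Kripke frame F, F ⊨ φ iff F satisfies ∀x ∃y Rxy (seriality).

Yes — defined by □p → ◇p

This is a Sahlqvist condition; the D axiom □p → ◇p defines it.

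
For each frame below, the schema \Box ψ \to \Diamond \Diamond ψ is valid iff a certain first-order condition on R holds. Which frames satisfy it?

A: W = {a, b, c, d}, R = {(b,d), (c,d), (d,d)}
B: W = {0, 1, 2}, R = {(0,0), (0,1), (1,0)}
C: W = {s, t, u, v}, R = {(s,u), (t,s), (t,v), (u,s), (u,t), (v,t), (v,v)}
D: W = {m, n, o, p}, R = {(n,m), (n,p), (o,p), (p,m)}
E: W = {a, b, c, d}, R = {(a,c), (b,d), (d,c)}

Frame correspondent (Sahlqvist): \forall x \exists w (xRw \wedge x R^2 w) — i.e. a generalized confluence (Geach) condition.
A: fails — at a but no w with aRw and aR²w.
B: fails — at 2 but no w with 2Rw and 2R²w.
C: fails — at s but no w with sRw and sR²w.
D: fails — at m but no w with mRw and mR²w.
E: fails — at a but no w with aRw and aR²w.
Valid on no frame.

none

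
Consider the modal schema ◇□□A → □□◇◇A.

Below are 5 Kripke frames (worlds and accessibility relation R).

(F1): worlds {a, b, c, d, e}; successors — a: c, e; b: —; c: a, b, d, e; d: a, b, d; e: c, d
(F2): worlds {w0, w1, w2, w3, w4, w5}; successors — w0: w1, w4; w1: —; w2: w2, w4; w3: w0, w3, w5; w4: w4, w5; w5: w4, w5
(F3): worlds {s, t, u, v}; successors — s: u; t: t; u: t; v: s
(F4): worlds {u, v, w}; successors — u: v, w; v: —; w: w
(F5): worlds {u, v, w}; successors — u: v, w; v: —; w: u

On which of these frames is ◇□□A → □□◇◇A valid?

(F3)

The schema corresponds to a generalized confluence (Geach) condition: ∀x ∀y ∀z ((xRy ∧ xR²z) → ∃w (yR²w ∧ zR²w)).
(F1): fails — aRc, aR²b but no w with cR²w and bR²w.
(F2): fails — w0Rw1, w0R²w4 but no w with w1R²w and w4R²w.
(F3): satisfies the condition.
(F4): fails — uRv, uR²w but no t with vR²t and wR²t.
(F5): fails — uRv, uR²u but no t with vR²t and uR²t.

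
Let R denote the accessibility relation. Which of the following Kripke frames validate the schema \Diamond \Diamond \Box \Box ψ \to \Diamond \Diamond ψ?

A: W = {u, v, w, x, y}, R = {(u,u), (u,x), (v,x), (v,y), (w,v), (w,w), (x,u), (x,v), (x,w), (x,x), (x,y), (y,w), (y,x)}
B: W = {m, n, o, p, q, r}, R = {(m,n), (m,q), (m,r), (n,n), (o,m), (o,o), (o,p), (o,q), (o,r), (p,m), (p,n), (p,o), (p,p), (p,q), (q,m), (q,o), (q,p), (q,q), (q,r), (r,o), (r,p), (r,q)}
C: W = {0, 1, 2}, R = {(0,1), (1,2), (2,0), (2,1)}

Frame correspondent (Sahlqvist): \forall x \forall y (x R^2 y \to \exists w (y R^2 w \wedge x R^2 w)) — i.e. a generalized confluence (Geach) condition.
A: holds.
B: holds.
C: fails — 1R²0 but no w with 0R²w and 1R²w.

A, B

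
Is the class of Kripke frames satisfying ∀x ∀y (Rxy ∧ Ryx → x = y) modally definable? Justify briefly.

No — not modally definable

If a class were modally definable it would be closed under surjective bounded morphisms (Goldblatt–Thomason).
The 4-cycle (worlds w0,w1,w2,w3 with w0→w1→w2→w3→w0) is antisymmetric. Sending even-indexed worlds to s and odd-indexed worlds to t is a surjective bounded morphism onto the two-world frame with s↔t, which is not antisymmetric.
So no modal formula (or set of formulas) defines exactly the antisymmetric frames.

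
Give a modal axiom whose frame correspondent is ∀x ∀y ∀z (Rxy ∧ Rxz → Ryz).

◇r → □◇r

The condition is the Euclidean property. The 5 schema ◇r → □◇r defines it.
Suppose ◇r→□◇r is valid. Take Rxy, Rxz and set V(r)={y}. Then ◇r at x, so □◇r at x, so ◇r at z, so some w with Rzw has r; w=y, i.e. Rzy. By symmetry of the argument, Ryz.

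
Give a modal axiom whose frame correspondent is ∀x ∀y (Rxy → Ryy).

A defining formula is □(□ψ → ψ) (the T□ axiom).
Suppose □(□ψ→ψ) is valid. Take Rxy and set V(ψ)={w : Ryw}. Then at y, □ψ holds; since □(□ψ→ψ) at x, □ψ→ψ at y, so ψ at y, i.e. Ryy.

□(□ψ → ψ)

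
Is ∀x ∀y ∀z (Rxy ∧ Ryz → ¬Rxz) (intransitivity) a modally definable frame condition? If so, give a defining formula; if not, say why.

Not modally definable

If a class were modally definable it would be closed under surjective bounded morphisms (Goldblatt–Thomason).
The 7-cycle (worlds s,t,u,v,w,x,y with s→t→u→v→w→x→y→s) is intransitive. Mapping every world to a single reflexive point • is a surjective bounded morphism; the reflexive point is not intransitive (R••∧R•• but R••).
Hence intransitivity is not modally definable.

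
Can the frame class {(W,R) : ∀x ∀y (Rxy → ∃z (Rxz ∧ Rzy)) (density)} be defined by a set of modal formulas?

Definable; □□q → □q defines it

This is a Sahlqvist condition; the C4 axiom □□q → □q defines it.
Suppose □□q→□q is valid. Take Rxy and set V(q)={w : xR²w}. Then □□q at x, so □q at x, so q at y, i.e. ∃z(Rxz∧Rzy).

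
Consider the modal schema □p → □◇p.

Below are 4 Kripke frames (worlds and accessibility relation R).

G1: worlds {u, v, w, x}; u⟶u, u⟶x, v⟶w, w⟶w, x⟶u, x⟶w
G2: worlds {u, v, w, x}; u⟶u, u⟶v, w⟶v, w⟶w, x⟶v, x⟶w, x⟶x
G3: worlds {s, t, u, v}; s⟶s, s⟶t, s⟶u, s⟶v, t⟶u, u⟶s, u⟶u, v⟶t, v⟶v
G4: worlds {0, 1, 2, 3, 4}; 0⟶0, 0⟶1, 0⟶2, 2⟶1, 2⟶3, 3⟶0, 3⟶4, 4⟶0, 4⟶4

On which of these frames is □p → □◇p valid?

G1

This is the axiom for a generalized confluence (Geach) condition; its first-order frame correspondent is ∀x ∀z (xRz → ∃w (xRw ∧ zRw)).
G1: ✓.
G2: fails — uRv but no t with uRt and vRt.
G3: fails — vRt but no w with vRw and tRw.
G4: fails — 0R1 but no w with 0Rw and 1Rw.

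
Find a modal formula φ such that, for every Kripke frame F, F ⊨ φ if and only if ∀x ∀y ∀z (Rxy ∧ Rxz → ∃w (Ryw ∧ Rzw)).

◇□p → □◇p

This is convergence; the standard corresponding axiom is .2: ◇□p → □◇p.
Suppose ◇□p→□◇p is valid. Take Rxy, Rxz and set V(p)={w : Ryw}. Then □p at y so ◇□p at x, so □◇p at x, so ◇p at z, giving w with Rzw and Ryw.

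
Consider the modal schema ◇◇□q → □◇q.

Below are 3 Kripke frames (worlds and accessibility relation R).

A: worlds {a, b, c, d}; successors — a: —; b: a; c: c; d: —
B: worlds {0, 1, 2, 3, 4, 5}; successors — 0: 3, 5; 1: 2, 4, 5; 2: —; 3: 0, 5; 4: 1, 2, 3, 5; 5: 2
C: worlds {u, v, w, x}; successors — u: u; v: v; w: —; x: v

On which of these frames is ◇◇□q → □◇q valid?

A, C

This is the axiom for a generalized confluence (Geach) condition; its first-order frame correspondent is ∀x ∀y ∀z ((xR²y ∧ xRz) → ∃w (yRw ∧ zRw)).
A: condition met.
B: fails — 0R²0, 0R5 but no w with 0Rw and 5Rw.
C: condition met.
Valid on: A, C.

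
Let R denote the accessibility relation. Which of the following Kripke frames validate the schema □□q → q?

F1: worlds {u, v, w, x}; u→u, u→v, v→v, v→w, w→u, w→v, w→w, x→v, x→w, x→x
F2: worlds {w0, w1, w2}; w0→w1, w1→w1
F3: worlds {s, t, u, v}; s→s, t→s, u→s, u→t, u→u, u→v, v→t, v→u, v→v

This is the axiom for a generalized confluence (Geach) condition; its first-order frame correspondent is ∀x ∃w (xR²w ∧ x = w).
F1: holds.
F2: fails — at w0 but no w with w0R²w and w0=w.
F3: fails — at t but no w with tR²w and t=w.

F1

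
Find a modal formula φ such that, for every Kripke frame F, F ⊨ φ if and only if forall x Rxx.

A defining formula is □ψ → ψ (the T axiom).
Suppose □ψ→ψ is valid. At any x set V(ψ)={w : Rxw}. Then □ψ holds at x, so ψ holds at x, i.e. Rxx.

□ψ → ψ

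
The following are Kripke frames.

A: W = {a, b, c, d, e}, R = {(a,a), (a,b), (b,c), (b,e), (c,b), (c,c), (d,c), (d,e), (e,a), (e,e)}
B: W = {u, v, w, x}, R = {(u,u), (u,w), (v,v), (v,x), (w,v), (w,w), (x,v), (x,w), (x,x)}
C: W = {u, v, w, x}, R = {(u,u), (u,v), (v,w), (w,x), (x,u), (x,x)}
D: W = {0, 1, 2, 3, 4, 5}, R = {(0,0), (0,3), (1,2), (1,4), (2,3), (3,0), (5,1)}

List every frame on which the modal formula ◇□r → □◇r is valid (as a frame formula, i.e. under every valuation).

B

This is the axiom for convergence; its first-order frame correspondent is ∀x ∀y ∀z (Rxy ∧ Rxz → ∃w (Ryw ∧ Rzw)).
A: fails — Rab and Raa but b and a have no common successor.
B: condition met.
C: fails — Ruv and Ruu but v and u have no common successor.
D: fails — R12 and R14 but 2 and 4 have no common successor.
Valid on: B.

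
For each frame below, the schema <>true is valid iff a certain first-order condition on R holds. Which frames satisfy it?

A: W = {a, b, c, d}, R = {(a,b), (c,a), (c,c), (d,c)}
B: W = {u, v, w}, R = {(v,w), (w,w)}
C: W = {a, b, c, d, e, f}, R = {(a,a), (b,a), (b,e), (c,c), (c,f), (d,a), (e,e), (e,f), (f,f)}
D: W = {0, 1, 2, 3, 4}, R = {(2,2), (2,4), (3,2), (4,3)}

C

This is the axiom for seriality; its first-order frame correspondent is forall x exists y Rxy.
A: fails — world b has no successor.
B: fails — world u has no successor.
C: ✓.
D: fails — world 0 has no successor.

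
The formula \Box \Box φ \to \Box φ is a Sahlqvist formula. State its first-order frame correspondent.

density

This is the C4 axiom.
Its frame correspondent is density — \forall x \forall y (Rxy \to \exists z (Rxz \wedge Rzy)).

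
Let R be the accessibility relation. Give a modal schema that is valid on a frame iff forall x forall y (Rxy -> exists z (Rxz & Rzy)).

□□s → □s

A defining formula is □□s → □s (the C4 axiom).
Suppose □□s→□s is valid. Take Rxy and set V(s)={w : xR²w}. Then □□s at x, so □s at x, so s at y, i.e. ∃z(Rxz∧Rzy).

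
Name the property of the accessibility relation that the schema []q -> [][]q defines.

Suppose □q→□□q is valid. Take Rxy, Ryz and set V(q)={w : Rxw}. Then □q at x, so □□q at x, so □q at y, so q at z, i.e. Rxz.

Transitivity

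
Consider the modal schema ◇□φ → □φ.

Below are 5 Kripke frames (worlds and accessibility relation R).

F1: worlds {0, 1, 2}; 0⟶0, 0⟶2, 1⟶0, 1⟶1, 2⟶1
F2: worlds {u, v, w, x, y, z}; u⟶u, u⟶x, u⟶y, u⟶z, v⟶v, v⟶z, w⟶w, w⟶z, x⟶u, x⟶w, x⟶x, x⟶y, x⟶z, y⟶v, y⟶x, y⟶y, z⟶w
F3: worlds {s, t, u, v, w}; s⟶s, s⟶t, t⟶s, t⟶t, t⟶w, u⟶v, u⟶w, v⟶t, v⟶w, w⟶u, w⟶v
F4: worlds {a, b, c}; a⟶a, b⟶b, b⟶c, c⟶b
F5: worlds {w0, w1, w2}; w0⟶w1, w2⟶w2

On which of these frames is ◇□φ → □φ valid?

none

Frame correspondent (Sahlqvist): ∀x ∀y ∀z (Rxy ∧ Rxz → Ryz) — i.e. the Euclidean property.
F1: fails — R02 and R00 but not R20.
F2: fails — Ruz and Ruz but not Rzz.
F3: fails — Rts and Rtw but not Rsw.
F4: fails — Rbc and Rbc but not Rcc.
F5: fails — Rw0w1 and Rw0w1 but not Rw1w1.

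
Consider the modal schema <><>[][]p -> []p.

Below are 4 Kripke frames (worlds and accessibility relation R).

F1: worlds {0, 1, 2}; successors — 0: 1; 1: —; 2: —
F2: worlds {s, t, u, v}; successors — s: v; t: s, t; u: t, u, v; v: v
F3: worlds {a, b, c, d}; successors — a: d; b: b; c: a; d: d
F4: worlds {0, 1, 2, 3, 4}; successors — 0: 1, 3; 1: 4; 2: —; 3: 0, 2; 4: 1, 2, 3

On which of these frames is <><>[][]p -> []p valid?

The schema corresponds to a generalized confluence (Geach) condition: forall x forall y forall z ((x R^2 y & xRz) -> exists w (y R^2 w & z = w)).
F1: condition met.
F2: fails — tR²s, tRs but no w with sR²w and s=w.
F3: fails — cR²d, cRa but no w with dR²w and a=w.
F4: fails — 0R²0, 0R1 but no w with 0R²w and 1=w.

F1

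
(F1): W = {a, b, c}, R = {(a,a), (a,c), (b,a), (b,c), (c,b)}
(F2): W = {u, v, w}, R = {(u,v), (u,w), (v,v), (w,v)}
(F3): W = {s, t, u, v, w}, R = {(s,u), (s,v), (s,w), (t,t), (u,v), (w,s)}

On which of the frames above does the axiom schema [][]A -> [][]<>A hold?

(F2)

This is the axiom for a generalized confluence (Geach) condition; its first-order frame correspondent is forall x forall z (x R^2 z -> exists w (x R^2 w & zRw)).
(F1): fails — cR²c but no w with cR²w and cRw.
(F2): holds.
(F3): fails — sR²v but no w* with sR²w* and vRw*.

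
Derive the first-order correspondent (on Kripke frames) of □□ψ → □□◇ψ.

∀x ∀z (xR²z → ∃w (xR²w ∧ zRw))

This is a Sahlqvist (Geach-type) schema ◇^0□^2ψ → □^2◇^1ψ.
Minimal-valuation argument: fix x; take any y with xR^0y and any z with xR^2z. Set V(ψ) to the set of worlds R-reachable from y in exactly 2 steps. Then □^2ψ holds at y, so the antecedent holds at x; validity forces ◇^1ψ at z, giving a w with zR^1w and yR^2w.
First-order correspondent: ∀x ∀z (xR²z → ∃w (xR²w ∧ zRw)).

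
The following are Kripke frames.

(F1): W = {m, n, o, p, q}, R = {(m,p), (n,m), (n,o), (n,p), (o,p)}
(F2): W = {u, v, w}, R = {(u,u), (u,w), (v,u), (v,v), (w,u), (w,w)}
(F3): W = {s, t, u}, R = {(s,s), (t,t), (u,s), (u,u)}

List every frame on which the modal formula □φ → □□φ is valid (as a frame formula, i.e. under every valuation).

(F1), (F3)

The schema corresponds to transitivity: ∀x ∀y ∀z (Rxy ∧ Ryz → Rxz).
(F1): satisfies the condition.
(F2): fails — Rvu and Ruw but not Rvw.
(F3): satisfies the condition.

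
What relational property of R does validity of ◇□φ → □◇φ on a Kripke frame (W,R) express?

Convergence

This is the .2 axiom.
Its frame correspondent is convergence — ∀x ∀y ∀z (Rxy ∧ Rxz → ∃w (Ryw ∧ Rzw)).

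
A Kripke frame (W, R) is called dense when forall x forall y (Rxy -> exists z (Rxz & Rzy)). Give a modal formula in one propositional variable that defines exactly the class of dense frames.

□□ψ → □ψ

This is density; the standard corresponding axiom is C4: □□ψ → □ψ.
Suppose □□ψ→□ψ is valid. Take Rxy and set V(ψ)={w : xR²w}. Then □□ψ at x, so □ψ at x, so ψ at y, i.e. ∃z(Rxz∧Rzy).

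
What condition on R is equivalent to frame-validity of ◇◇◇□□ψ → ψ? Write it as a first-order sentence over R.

∀x ∀y (xR³y → ∃w (yR²w ∧ x = w))

This is a Sahlqvist (Geach-type) schema ◇^3□^2ψ → □^0◇^0ψ.
Minimal-valuation argument: fix x; take any y with xR^3y and any z with xR^0z. Set V(ψ) to the set of worlds R-reachable from y in exactly 2 steps. Then □^2ψ holds at y, so the antecedent holds at x; validity forces ◇^0ψ at z, giving a w with zR^0w and yR^2w.
First-order correspondent: ∀x ∀y (xR³y → ∃w (yR²w ∧ x = w)).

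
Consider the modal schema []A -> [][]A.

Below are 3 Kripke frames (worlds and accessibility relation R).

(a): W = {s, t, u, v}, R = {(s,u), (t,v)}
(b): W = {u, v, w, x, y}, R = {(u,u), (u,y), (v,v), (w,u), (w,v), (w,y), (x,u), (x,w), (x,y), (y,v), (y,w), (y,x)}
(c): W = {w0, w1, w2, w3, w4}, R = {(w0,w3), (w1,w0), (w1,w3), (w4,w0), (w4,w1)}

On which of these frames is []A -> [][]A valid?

This is the axiom for transitivity; its first-order frame correspondent is forall x forall y forall z (Rxy & Ryz -> Rxz).
(a): holds.
(b): fails — Rxw and Rwv but not Rxv.
(c): fails — Rw4w1 and Rw1w3 but not Rw4w3.
Valid on: (a).

(a)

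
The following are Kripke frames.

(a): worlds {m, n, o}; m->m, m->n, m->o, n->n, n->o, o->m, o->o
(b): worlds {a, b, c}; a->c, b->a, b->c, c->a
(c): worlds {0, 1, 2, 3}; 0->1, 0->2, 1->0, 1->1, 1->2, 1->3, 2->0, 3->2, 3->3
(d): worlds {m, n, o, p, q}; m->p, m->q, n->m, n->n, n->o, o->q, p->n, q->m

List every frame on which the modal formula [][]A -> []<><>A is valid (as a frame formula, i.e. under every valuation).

The schema corresponds to a generalized confluence (Geach) condition: forall x forall z (xRz -> exists w (x R^2 w & z R^2 w)).
(a): ✓.
(b): fails — aRc but no w with aR²w and cR²w.
(c): ✓.
(d): fails — mRq but no w with mR²w and qR²w.
Valid on: (a), (c).

(a), (c)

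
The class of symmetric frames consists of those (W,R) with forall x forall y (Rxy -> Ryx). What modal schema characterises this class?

q → □◇q

The condition is symmetry. The B schema q → □◇q defines it.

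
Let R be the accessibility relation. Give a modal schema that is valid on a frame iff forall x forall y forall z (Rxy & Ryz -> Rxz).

This is transitivity; the standard corresponding axiom is 4: □p → □□p.

□p → □□p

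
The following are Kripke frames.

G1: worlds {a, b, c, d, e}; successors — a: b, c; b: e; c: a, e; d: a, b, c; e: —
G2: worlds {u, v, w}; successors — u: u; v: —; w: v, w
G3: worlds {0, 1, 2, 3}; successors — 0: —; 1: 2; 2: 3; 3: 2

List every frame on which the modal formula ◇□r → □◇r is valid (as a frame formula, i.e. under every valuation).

This is the axiom for convergence; its first-order frame correspondent is ∀x ∀y ∀z (Rxy ∧ Rxz → ∃w (Ryw ∧ Rzw)).
G1: fails — Rbe and Rbe but e and e have no common successor.
G2: fails — Rww and Rwv but w and v have no common successor.
G3: holds.
Valid on: G3.

G3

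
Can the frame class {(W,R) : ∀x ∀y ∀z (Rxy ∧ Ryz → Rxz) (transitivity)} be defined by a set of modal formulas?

Definable; □p → □□p defines it

The condition is transitivity. A defining modal formula is □p → □□p.
Suppose □p→□□p is valid. Take Rxy, Ryz and set V(p)={w : Rxw}. Then □p at x, so □□p at x, so □p at y, so p at z, i.e. Rxz.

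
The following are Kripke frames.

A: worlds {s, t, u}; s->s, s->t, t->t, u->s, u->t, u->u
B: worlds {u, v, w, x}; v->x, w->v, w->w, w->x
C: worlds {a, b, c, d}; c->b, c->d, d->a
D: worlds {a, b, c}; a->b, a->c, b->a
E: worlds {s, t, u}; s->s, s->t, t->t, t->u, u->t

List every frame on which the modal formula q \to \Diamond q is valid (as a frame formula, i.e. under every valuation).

The schema corresponds to reflexivity: \forall x Rxx.
A: condition met.
B: fails — world u does not see itself.
C: fails — world a does not see itself.
D: fails — world a does not see itself.
E: fails — world u does not see itself.
Valid on: A.

A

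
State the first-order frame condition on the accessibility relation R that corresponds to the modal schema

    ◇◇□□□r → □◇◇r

∀x ∀y ∀z ((xR²y ∧ xRz) → ∃w (yR³w ∧ zR²w))

This is a Sahlqvist (Geach-type) schema ◇^2□^3r → □^1◇^2r.
Minimal-valuation argument: fix x; take any y with xR^2y and any z with xR^1z. Set V(r) to the set of worlds R-reachable from y in exactly 3 steps. Then □^3r holds at y, so the antecedent holds at x; validity forces ◇^2r at z, giving a w with zR^2w and yR^3w.
First-order correspondent: ∀x ∀y ∀z ((xR²y ∧ xRz) → ∃w (yR³w ∧ zR²w)).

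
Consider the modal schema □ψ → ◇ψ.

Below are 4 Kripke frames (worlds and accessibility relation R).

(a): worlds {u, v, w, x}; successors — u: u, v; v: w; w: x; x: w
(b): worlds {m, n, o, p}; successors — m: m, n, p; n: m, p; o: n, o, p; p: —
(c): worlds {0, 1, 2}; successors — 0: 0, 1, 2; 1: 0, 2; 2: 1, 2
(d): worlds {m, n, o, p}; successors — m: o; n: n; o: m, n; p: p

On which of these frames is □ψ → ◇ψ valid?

(a), (c), (d)

The schema corresponds to seriality: ∀x ∃y Rxy.
(a): holds.
(b): fails — world p has no successor.
(c): holds.
(d): holds.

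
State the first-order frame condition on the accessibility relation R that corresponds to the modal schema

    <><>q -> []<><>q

This is a Sahlqvist (Geach-type) schema ◇^2□^0q → □^1◇^2q.
Minimal-valuation argument: fix x; take any y with xR^2y and any z with xR^1z. Set V(q) to the set of worlds R-reachable from y in exactly 0 steps. Then □^0q holds at y, so the antecedent holds at x; validity forces ◇^2q at z, giving a w with zR^2w and yR^0w.
First-order correspondent: forall x forall y forall z ((x R^2 y & xRz) -> exists w (y = w & z R^2 w)).

forall x forall y forall z ((x R^2 y & xRz) -> exists w (y = w & z R^2 w))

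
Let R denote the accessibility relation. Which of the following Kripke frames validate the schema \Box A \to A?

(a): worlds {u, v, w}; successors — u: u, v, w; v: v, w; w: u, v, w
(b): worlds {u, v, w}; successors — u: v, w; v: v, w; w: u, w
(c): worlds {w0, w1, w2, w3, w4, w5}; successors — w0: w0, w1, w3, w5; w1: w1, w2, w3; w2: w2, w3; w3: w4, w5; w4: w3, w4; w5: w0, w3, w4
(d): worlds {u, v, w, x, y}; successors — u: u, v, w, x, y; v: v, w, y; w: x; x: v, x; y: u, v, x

The schema corresponds to reflexivity: \forall x Rxx.
(a): condition met.
(b): fails — world u does not see itself.
(c): fails — world w3 does not see itself.
(d): fails — world w does not see itself.

(a)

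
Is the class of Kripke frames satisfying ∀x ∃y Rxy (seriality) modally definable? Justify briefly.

This is a Sahlqvist condition; the D axiom □p → ◇p defines it.

Definable; □p → ◇p defines it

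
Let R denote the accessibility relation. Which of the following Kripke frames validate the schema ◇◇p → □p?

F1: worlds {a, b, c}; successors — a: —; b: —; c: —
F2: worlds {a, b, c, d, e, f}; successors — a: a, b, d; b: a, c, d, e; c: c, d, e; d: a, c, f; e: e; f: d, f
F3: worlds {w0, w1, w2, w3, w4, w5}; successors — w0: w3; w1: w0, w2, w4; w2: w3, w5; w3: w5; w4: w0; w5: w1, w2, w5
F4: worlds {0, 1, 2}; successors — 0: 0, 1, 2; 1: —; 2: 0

F1

This is the axiom for a generalized confluence (Geach) condition; its first-order frame correspondent is ∀x ∀y ∀z ((xR²y ∧ xRz) → ∃w (y = w ∧ z = w)).
F1: holds.
F2: fails — aR²a, aRb but a ≠ b.
F3: fails — w0R²w5, w0Rw3 but w5 ≠ w3.
F4: fails — 0R²0, 0R1 but 0 ≠ 1.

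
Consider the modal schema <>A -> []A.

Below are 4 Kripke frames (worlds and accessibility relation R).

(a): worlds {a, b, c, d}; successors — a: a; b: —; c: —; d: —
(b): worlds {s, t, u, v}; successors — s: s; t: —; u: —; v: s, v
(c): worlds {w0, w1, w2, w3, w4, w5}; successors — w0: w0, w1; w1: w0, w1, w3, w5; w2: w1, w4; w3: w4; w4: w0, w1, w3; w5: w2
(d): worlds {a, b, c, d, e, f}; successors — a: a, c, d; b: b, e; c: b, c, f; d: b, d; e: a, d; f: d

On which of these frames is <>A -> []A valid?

This is the axiom for partial functionality; its first-order frame correspondent is forall x forall y forall z (Rxy & Rxz -> y = z).
(a): condition met.
(b): fails — v sees both s and v.
(c): fails — w0 sees both w0 and w1.
(d): fails — a sees both a and c.

(a)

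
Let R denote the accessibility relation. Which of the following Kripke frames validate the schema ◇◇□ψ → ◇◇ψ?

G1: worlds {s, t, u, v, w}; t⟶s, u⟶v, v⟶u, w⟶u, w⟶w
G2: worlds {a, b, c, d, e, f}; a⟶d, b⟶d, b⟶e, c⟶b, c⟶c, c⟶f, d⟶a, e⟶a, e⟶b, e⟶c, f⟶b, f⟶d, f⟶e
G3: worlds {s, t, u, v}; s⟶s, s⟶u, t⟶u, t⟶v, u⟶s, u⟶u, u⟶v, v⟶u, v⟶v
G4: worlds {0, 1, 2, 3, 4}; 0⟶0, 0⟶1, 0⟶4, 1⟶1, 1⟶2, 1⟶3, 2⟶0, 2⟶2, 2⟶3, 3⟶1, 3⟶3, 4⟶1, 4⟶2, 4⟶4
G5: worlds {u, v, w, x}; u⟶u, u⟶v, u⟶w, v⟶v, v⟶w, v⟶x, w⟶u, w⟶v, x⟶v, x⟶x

G3, G4, G5

The schema corresponds to a generalized confluence (Geach) condition: ∀x ∀y (xR²y → ∃w (yRw ∧ xR²w)).
G1: fails — uR²u but no w* with uRw* and uR²w*.
G2: fails — aR²a but no w with aRw and aR²w.
G3: satisfies the condition.
G4: satisfies the condition.
G5: satisfies the condition.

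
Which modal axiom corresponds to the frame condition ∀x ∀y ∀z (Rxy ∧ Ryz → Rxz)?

□p → □□p

A defining formula is □p → □□p (the 4 axiom).
Suppose □p→□□p is valid. Take Rxy, Ryz and set V(p)={w : Rxw}. Then □p at x, so □□p at x, so □p at y, so p at z, i.e. Rxz.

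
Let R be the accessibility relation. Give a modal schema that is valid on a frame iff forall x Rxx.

This is reflexivity; the standard corresponding axiom is T: □s → s.

□s → s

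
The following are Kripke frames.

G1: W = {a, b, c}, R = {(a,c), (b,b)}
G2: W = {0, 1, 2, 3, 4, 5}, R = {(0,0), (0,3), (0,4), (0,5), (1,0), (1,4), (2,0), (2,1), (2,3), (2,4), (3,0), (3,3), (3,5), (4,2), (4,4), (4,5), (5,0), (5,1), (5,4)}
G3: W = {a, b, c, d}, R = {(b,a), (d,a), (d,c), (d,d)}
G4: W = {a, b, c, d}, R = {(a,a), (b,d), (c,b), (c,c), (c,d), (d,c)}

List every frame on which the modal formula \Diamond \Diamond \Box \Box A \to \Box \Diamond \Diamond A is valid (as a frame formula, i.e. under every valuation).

G1, G2, G4

Frame correspondent (Sahlqvist): \forall x \forall y \forall z ((x R^2 y \wedge xRz) \to \exists w (y R^2 w \wedge z R^2 w)) — i.e. a generalized confluence (Geach) condition.
G1: satisfies the condition.
G2: satisfies the condition.
G3: fails — dR²a, dRa but no w with aR²w and aR²w.
G4: satisfies the condition.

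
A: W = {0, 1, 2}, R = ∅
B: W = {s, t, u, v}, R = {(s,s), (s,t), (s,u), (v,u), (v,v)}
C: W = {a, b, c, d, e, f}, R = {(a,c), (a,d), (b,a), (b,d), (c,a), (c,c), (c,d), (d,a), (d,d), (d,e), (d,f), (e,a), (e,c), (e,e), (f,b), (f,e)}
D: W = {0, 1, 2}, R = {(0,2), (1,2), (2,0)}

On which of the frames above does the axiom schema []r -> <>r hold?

C, D

This is the axiom for seriality; its first-order frame correspondent is forall x exists y Rxy.
A: fails — world 0 has no successor.
B: fails — world t has no successor.
C: satisfies the condition.
D: satisfies the condition.
Valid on: C, D.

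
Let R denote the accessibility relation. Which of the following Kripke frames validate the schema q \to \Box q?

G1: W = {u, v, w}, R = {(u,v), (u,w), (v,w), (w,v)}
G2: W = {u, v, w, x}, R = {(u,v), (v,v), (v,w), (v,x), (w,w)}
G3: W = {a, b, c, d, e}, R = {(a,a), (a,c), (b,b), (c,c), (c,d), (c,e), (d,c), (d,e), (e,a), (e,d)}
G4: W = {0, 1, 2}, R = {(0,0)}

Frame correspondent (Sahlqvist): \forall x \forall z (xRz \to \exists w (x = w \wedge z = w)) — i.e. a generalized confluence (Geach) condition.
G1: fails — uRv but u ≠ v.
G2: fails — uRv but u ≠ v.
G3: fails — aRc but a ≠ c.
G4: holds.
Valid on: G4.

G4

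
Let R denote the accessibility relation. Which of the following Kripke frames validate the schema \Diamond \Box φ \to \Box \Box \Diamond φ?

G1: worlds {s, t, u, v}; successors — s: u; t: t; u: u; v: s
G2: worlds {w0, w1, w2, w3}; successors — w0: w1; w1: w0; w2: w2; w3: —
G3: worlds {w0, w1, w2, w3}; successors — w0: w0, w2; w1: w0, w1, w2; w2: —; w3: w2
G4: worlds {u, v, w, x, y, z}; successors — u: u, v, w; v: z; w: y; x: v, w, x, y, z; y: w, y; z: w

G1

The schema corresponds to a generalized confluence (Geach) condition: \forall x \forall y \forall z ((xRy \wedge x R^2 z) \to \exists w (yRw \wedge zRw)).
G1: satisfies the condition.
G2: fails — w0Rw1, w0R²w0 but no w with w1Rw and w0Rw.
G3: fails — w0Rw0, w0R²w2 but no w with w0Rw and w2Rw.
G4: fails — uRu, uR²v but no t with uRt and vRt.
Valid on: G1.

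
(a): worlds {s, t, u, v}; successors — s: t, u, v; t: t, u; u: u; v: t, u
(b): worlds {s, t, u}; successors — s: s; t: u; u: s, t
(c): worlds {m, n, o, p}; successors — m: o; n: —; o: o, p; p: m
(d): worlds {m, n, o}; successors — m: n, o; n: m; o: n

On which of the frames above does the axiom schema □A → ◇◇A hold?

(a)

Frame correspondent (Sahlqvist): ∀x ∃w (xRw ∧ xR²w) — i.e. a generalized confluence (Geach) condition.
(a): ✓.
(b): fails — at t but no w with tRw and tR²w.
(c): fails — at n but no w with nRw and nR²w.
(d): fails — at n but no w with nRw and nR²w.
Valid on: (a).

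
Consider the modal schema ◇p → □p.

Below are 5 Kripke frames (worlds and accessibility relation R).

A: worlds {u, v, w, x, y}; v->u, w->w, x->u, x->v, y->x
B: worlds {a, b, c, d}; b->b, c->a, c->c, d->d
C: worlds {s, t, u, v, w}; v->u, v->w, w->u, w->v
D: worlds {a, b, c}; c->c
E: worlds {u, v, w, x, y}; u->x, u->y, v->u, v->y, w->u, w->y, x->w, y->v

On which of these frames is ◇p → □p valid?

This is the axiom for partial functionality; its first-order frame correspondent is ∀x ∀y ∀z (Rxy ∧ Rxz → y = z).
A: fails — x sees both u and v.
B: fails — c sees both a and c.
C: fails — v sees both u and w.
D: ✓.
E: fails — u sees both x and y.

D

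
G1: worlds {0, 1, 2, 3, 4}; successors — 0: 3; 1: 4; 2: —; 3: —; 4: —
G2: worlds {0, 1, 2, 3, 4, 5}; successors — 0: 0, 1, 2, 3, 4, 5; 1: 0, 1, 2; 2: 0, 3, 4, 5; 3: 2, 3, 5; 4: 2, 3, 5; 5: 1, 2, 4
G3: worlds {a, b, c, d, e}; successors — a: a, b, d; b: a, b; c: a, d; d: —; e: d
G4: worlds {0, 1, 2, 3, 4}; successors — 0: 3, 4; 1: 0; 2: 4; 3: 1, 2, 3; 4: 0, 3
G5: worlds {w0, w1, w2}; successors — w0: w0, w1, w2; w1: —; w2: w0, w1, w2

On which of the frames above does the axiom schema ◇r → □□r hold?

This is the axiom for a generalized confluence (Geach) condition; its first-order frame correspondent is ∀x ∀y ∀z ((xRy ∧ xR²z) → ∃w (y = w ∧ z = w)).
G1: ✓.
G2: fails — 0R0, 0R²1 but 0 ≠ 1.
G3: fails — aRa, aR²b but a ≠ b.
G4: fails — 0R3, 0R²0 but 3 ≠ 0.
G5: fails — w0Rw0, w0R²w1 but w0 ≠ w1.
Valid on: G1.

G1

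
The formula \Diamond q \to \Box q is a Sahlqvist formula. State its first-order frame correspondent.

Suppose ◇q→□q is valid. Take Rxy, Rxz and set V(q)={y}. Then ◇q at x, so □q at x, so q at z, i.e. z=y.
Conversely, any frame satisfying \forall x \forall y \forall z (Rxy \wedge Rxz \to y = z) validates the schema.
So the correspondent is partial functionality.

Partial functionality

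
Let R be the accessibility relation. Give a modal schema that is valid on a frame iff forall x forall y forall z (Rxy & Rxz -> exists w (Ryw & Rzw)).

◇□p → □◇p

A defining formula is ◇□p → □◇p (the .2 axiom).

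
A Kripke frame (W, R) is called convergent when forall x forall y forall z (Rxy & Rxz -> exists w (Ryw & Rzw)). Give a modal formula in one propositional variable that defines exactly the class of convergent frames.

The condition is convergence. The .2 schema ◇□q → □◇q defines it.
Suppose ◇□q→□◇q is valid. Take Rxy, Rxz and set V(q)={w : Ryw}. Then □q at y so ◇□q at x, so □◇q at x, so ◇q at z, giving w with Rzw and Ryw.

◇□q → □◇q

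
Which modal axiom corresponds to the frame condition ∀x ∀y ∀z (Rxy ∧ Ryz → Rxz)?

This is transitivity; the standard corresponding axiom is 4: □s → □□s.
Suppose □s→□□s is valid. Take Rxy, Ryz and set V(s)={w : Rxw}. Then □s at x, so □□s at x, so □s at y, so s at z, i.e. Rxz.

□s → □□s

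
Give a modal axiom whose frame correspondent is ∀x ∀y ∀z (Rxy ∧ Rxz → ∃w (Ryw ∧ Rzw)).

◇□r → □◇r

The condition is convergence. The .2 schema ◇□r → □◇r defines it.
Suppose ◇□r→□◇r is valid. Take Rxy, Rxz and set V(r)={w : Ryw}. Then □r at y so ◇□r at x, so □◇r at x, so ◇r at z, giving w with Rzw and Ryw.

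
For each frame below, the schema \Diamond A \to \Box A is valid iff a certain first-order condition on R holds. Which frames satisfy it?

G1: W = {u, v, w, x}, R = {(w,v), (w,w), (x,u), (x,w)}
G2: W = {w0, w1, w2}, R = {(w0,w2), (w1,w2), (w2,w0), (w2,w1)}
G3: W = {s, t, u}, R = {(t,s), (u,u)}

This is the axiom for partial functionality; its first-order frame correspondent is \forall x \forall y \forall z (Rxy \wedge Rxz \to y = z).
G1: fails — w sees both v and w.
G2: fails — w2 sees both w0 and w1.
G3: holds.
Valid on: G3.

G3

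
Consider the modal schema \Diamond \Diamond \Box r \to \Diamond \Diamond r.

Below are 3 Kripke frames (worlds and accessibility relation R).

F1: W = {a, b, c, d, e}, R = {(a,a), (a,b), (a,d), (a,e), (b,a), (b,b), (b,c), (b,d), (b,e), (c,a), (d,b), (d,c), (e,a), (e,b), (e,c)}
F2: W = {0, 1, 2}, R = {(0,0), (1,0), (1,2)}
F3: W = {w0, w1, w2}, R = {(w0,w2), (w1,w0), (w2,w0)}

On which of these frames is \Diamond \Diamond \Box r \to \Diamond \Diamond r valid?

F1, F2

The schema corresponds to a generalized confluence (Geach) condition: \forall x \forall y (x R^2 y \to \exists w (yRw \wedge x R^2 w)).
F1: condition met.
F2: condition met.
F3: fails — w0R²w0 but no w with w0Rw and w0R²w.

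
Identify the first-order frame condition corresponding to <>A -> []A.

partial functionality: forall x forall y forall z (Rxy & Rxz -> y = z)

Suppose ◇A→□A is valid. Take Rxy, Rxz and set V(A)={y}. Then ◇A at x, so □A at x, so A at z, i.e. z=y.
Conversely, on a frame with partial functionality the schema holds at every world under every valuation.
Frame condition: forall x forall y forall z (Rxy & Rxz -> y = z).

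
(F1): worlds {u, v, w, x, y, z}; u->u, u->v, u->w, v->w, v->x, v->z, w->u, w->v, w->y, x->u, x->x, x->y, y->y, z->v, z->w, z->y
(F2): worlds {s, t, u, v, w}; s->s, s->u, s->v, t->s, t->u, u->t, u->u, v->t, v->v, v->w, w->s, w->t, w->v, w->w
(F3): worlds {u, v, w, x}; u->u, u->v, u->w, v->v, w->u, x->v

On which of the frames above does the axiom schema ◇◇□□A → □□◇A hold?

(F2)

This is the axiom for a generalized confluence (Geach) condition; its first-order frame correspondent is ∀x ∀y ∀z ((xR²y ∧ xR²z) → ∃w (yR²w ∧ zRw)).
(F1): fails — uR²y, uR²u but no t with yR²t and uRt.
(F2): ✓.
(F3): fails — uR²v, uR²w but no t with vR²t and wRt.
Valid on: (F2).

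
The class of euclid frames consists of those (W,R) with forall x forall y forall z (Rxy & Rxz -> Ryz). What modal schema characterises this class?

◇s → □◇s

The condition is the Euclidean property. The 5 schema ◇s → □◇s defines it.
Suppose ◇s→□◇s is valid. Take Rxy, Rxz and set V(s)={y}. Then ◇s at x, so □◇s at x, so ◇s at z, so some w with Rzw has s; w=y, i.e. Rzy. By symmetry of the argument, Ryz.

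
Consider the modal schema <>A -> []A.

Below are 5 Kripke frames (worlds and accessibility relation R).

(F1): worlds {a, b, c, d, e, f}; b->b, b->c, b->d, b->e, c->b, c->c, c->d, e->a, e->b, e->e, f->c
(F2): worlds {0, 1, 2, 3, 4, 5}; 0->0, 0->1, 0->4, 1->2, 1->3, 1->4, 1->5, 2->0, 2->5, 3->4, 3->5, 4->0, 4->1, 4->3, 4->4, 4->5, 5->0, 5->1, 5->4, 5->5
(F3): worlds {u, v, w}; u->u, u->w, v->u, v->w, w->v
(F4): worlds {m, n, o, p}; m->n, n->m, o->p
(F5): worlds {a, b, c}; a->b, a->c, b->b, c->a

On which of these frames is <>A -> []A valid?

Frame correspondent (Sahlqvist): forall x forall y forall z (Rxy & Rxz -> y = z) — i.e. partial functionality.
(F1): fails — b sees both b and c.
(F2): fails — 0 sees both 0 and 1.
(F3): fails — u sees both u and w.
(F4): holds.
(F5): fails — a sees both b and c.

(F4)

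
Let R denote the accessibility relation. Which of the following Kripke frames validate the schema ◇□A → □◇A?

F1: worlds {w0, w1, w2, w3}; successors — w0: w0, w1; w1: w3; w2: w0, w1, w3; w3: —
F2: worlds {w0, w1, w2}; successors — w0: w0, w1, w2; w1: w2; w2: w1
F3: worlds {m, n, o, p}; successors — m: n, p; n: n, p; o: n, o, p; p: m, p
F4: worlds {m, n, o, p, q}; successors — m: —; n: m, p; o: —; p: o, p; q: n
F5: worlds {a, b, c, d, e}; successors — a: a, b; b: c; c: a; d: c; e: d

This is the axiom for convergence; its first-order frame correspondent is ∀x ∀y ∀z (Rxy ∧ Rxz → ∃w (Ryw ∧ Rzw)).
F1: fails — Rw0w1 and Rw0w0 but w1 and w0 have no common successor.
F2: fails — Rw0w1 and Rw0w2 but w1 and w2 have no common successor.
F3: satisfies the condition.
F4: fails — Rnm and Rnm but m and m have no common successor.
F5: fails — Rab and Raa but b and a have no common successor.
Valid on: F3.

F3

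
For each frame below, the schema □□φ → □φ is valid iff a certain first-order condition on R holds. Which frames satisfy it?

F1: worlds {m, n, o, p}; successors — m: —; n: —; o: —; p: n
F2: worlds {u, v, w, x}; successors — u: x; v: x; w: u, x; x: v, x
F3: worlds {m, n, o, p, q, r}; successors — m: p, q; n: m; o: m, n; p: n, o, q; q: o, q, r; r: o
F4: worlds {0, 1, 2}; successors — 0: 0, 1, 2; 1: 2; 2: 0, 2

F4

Frame correspondent (Sahlqvist): ∀x ∀y (Rxy → ∃z (Rxz ∧ Rzy)) — i.e. density.
F1: fails — Rpn but no z with Rpz and Rzn.
F2: fails — Rwu but no z with Rwz and Rzu.
F3: fails — Ron but no z with Roz and Rzn.
F4: condition met.
Valid on: F4.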